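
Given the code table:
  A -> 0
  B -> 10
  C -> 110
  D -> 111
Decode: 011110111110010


Decoding:
0 -> A
111 -> D
10 -> B
111 -> D
110 -> C
0 -> A
10 -> B


Result: ADBDCAB


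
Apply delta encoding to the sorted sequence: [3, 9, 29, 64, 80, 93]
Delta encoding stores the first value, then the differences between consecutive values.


First value: 3
Deltas:
  9 - 3 = 6
  29 - 9 = 20
  64 - 29 = 35
  80 - 64 = 16
  93 - 80 = 13


Delta encoded: [3, 6, 20, 35, 16, 13]


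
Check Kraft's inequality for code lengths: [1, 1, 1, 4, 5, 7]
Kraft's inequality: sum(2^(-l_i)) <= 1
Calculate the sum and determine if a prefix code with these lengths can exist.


Sum = 2^(-1) + 2^(-1) + 2^(-1) + 2^(-4) + 2^(-5) + 2^(-7)
    = 0.5 + 0.5 + 0.5 + 0.0625 + 0.03125 + 0.0078125
    = 205/128 = 1.6015625
Since 1.6015625 > 1, Kraft's inequality is NOT satisfied.
A prefix code with these lengths CANNOT exist.

Kraft sum = 1.6015625. Not satisfied.


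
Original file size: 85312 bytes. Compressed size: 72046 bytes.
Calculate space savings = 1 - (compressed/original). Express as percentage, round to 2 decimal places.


ratio = compressed/original = 72046/85312 = 0.8445
savings = 1 - ratio = 1 - 0.8445 = 0.1555
as a percentage: 0.1555 * 100 = 15.55%

Space savings = 1 - 72046/85312 = 15.55%


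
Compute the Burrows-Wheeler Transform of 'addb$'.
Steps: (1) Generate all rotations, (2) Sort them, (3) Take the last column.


Rotations (sorted):
  0: $addb -> last char: b
  1: addb$ -> last char: $
  2: b$add -> last char: d
  3: db$ad -> last char: d
  4: ddb$a -> last char: a


BWT = b$dda


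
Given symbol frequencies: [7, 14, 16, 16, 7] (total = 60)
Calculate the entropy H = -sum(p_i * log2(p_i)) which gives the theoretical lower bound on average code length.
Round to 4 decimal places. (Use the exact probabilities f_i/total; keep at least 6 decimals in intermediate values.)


Per-symbol terms -p_i * log2(p_i) with p_i = f_i/60:
  p = 7/60 = 0.116667: log2(p) = -3.099536, -p*log2(p) = 0.361612
  p = 14/60 = 0.233333: log2(p) = -2.099536, -p*log2(p) = 0.489892
  p = 16/60 = 0.266667: log2(p) = -1.906891, -p*log2(p) = 0.508504
  p = 16/60 = 0.266667: log2(p) = -1.906891, -p*log2(p) = 0.508504
  p = 7/60 = 0.116667: log2(p) = -3.099536, -p*log2(p) = 0.361612
H = 0.361612 + 0.489892 + 0.508504 + 0.508504 + 0.361612 = 2.230124

H = 2.2301 bits/symbol


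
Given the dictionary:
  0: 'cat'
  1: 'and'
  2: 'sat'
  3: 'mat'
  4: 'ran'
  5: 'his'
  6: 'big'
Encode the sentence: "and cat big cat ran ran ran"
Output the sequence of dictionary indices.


Look up each word in the dictionary:
  'and' -> 1
  'cat' -> 0
  'big' -> 6
  'cat' -> 0
  'ran' -> 4
  'ran' -> 4
  'ran' -> 4

Encoded: [1, 0, 6, 0, 4, 4, 4]


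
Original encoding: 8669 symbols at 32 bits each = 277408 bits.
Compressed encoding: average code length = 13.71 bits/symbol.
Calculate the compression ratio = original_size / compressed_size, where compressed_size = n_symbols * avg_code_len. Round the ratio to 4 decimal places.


original_size = n_symbols * orig_bits = 8669 * 32 = 277408 bits
compressed_size = n_symbols * avg_code_len = 8669 * 13.71 = 118851.99 bits
ratio = original_size / compressed_size = 277408 / 118851.99 = 2.3341

Compression ratio = 2.3341


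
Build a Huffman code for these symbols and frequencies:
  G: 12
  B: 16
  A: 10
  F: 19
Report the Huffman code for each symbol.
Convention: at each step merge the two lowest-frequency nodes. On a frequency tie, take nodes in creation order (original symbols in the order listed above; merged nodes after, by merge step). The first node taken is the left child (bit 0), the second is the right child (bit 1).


Huffman tree construction:
Step 1: Merge A(10) + G(12) = 22
Step 2: Merge B(16) + F(19) = 35
Step 3: Merge (A+G)(22) + (B+F)(35) = 57
Read each symbol's code off the tree from the root (left child = 0, right child = 1).

Codes:
  G: 01 (length 2)
  B: 10 (length 2)
  A: 00 (length 2)
  F: 11 (length 2)
Average code length: 114/57 = 2.0000 bits/symbol


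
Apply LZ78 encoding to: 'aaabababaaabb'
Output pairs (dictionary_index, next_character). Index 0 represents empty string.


LZ78 encoding steps:
Dictionary: {0: ''}
Step 1: w='' (idx 0), next='a' -> output (0, 'a'), add 'a' as idx 1
Step 2: w='a' (idx 1), next='a' -> output (1, 'a'), add 'aa' as idx 2
Step 3: w='' (idx 0), next='b' -> output (0, 'b'), add 'b' as idx 3
Step 4: w='a' (idx 1), next='b' -> output (1, 'b'), add 'ab' as idx 4
Step 5: w='ab' (idx 4), next='a' -> output (4, 'a'), add 'aba' as idx 5
Step 6: w='aa' (idx 2), next='b' -> output (2, 'b'), add 'aab' as idx 6
Step 7: w='b' (idx 3), end of input -> output (3, '')


Encoded: [(0, 'a'), (1, 'a'), (0, 'b'), (1, 'b'), (4, 'a'), (2, 'b'), (3, '')]


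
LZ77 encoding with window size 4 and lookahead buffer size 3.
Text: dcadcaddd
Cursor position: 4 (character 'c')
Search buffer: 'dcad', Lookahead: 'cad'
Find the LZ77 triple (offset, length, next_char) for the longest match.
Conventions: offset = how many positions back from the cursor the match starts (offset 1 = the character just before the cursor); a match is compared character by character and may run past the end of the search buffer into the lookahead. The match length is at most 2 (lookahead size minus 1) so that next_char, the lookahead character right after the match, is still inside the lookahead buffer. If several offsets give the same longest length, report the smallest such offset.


Try each offset into the search buffer:
  offset=1 (pos 3, char 'd'): match length 0
  offset=2 (pos 2, char 'a'): match length 0
  offset=3 (pos 1, char 'c'): match length 2
  offset=4 (pos 0, char 'd'): match length 0
Longest match has length 2 at offset 3.
next_char = character at position 4 + 2 = 6 -> 'd'

Best match: offset=3, length=2 (matching 'ca' starting at position 1)
LZ77 triple: (3, 2, 'd')


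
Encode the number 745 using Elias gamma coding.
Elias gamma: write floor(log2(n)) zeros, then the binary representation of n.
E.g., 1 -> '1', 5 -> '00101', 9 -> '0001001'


num_bits = floor(log2(745)) + 1 = 10
leading_zeros = num_bits - 1 = 9
binary(745) = 1011101001

Elias gamma(745) = '000000000' + '1011101001' = 0000000001011101001 (19 bits)


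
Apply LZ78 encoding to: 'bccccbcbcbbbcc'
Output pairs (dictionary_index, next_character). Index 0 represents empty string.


LZ78 encoding steps:
Dictionary: {0: ''}
Step 1: w='' (idx 0), next='b' -> output (0, 'b'), add 'b' as idx 1
Step 2: w='' (idx 0), next='c' -> output (0, 'c'), add 'c' as idx 2
Step 3: w='c' (idx 2), next='c' -> output (2, 'c'), add 'cc' as idx 3
Step 4: w='c' (idx 2), next='b' -> output (2, 'b'), add 'cb' as idx 4
Step 5: w='cb' (idx 4), next='c' -> output (4, 'c'), add 'cbc' as idx 5
Step 6: w='b' (idx 1), next='b' -> output (1, 'b'), add 'bb' as idx 6
Step 7: w='b' (idx 1), next='c' -> output (1, 'c'), add 'bc' as idx 7
Step 8: w='c' (idx 2), end of input -> output (2, '')


Encoded: [(0, 'b'), (0, 'c'), (2, 'c'), (2, 'b'), (4, 'c'), (1, 'b'), (1, 'c'), (2, '')]


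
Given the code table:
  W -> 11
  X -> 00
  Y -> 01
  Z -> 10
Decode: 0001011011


Decoding:
00 -> X
01 -> Y
01 -> Y
10 -> Z
11 -> W


Result: XYYZW


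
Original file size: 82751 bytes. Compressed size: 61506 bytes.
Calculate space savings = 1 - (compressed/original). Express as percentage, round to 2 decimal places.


ratio = compressed/original = 61506/82751 = 0.743266
savings = 1 - ratio = 1 - 0.743266 = 0.256734
as a percentage: 0.256734 * 100 = 25.67%

Space savings = 1 - 61506/82751 = 25.67%


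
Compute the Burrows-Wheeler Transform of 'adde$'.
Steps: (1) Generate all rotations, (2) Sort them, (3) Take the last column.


Rotations (sorted):
  0: $adde -> last char: e
  1: adde$ -> last char: $
  2: dde$a -> last char: a
  3: de$ad -> last char: d
  4: e$add -> last char: d


BWT = e$add


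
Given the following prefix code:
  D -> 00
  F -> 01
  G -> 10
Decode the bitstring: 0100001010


Decoding step by step:
Bits 01 -> F
Bits 00 -> D
Bits 00 -> D
Bits 10 -> G
Bits 10 -> G


Decoded message: FDDGG


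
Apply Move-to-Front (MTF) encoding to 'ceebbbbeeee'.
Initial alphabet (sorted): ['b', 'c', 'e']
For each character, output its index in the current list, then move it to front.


MTF encoding:
'c': index 1 in ['b', 'c', 'e'] -> ['c', 'b', 'e']
'e': index 2 in ['c', 'b', 'e'] -> ['e', 'c', 'b']
'e': index 0 in ['e', 'c', 'b'] -> ['e', 'c', 'b']
'b': index 2 in ['e', 'c', 'b'] -> ['b', 'e', 'c']
'b': index 0 in ['b', 'e', 'c'] -> ['b', 'e', 'c']
'b': index 0 in ['b', 'e', 'c'] -> ['b', 'e', 'c']
'b': index 0 in ['b', 'e', 'c'] -> ['b', 'e', 'c']
'e': index 1 in ['b', 'e', 'c'] -> ['e', 'b', 'c']
'e': index 0 in ['e', 'b', 'c'] -> ['e', 'b', 'c']
'e': index 0 in ['e', 'b', 'c'] -> ['e', 'b', 'c']
'e': index 0 in ['e', 'b', 'c'] -> ['e', 'b', 'c']


Output: [1, 2, 0, 2, 0, 0, 0, 1, 0, 0, 0]


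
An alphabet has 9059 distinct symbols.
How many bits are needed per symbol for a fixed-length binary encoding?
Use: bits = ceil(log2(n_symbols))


log2(9059) = 13.1451
Bracket: 2^13 = 8192 < 9059 <= 2^14 = 16384
So ceil(log2(9059)) = 14

bits = ceil(log2(9059)) = ceil(13.1451) = 14 bits


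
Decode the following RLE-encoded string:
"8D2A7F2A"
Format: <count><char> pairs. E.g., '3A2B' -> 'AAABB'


Expanding each <count><char> pair:
  8D -> 'DDDDDDDD'
  2A -> 'AA'
  7F -> 'FFFFFFF'
  2A -> 'AA'

Decoded = DDDDDDDDAAFFFFFFFAA


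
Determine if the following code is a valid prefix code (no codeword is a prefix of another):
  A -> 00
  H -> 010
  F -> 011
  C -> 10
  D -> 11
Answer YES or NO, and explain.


Checking each pair (does one codeword prefix another?):
  A='00' vs H='010': no prefix
  A='00' vs F='011': no prefix
  A='00' vs C='10': no prefix
  A='00' vs D='11': no prefix
  H='010' vs A='00': no prefix
  H='010' vs F='011': no prefix
  H='010' vs C='10': no prefix
  H='010' vs D='11': no prefix
  F='011' vs A='00': no prefix
  F='011' vs H='010': no prefix
  F='011' vs C='10': no prefix
  F='011' vs D='11': no prefix
  C='10' vs A='00': no prefix
  C='10' vs H='010': no prefix
  C='10' vs F='011': no prefix
  C='10' vs D='11': no prefix
  D='11' vs A='00': no prefix
  D='11' vs H='010': no prefix
  D='11' vs F='011': no prefix
  D='11' vs C='10': no prefix
No violation found over all pairs.

YES -- this is a valid prefix code. No codeword is a prefix of any other codeword.


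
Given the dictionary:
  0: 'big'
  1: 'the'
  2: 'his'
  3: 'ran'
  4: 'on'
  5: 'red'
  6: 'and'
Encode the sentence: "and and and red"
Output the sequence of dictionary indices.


Look up each word in the dictionary:
  'and' -> 6
  'and' -> 6
  'and' -> 6
  'red' -> 5

Encoded: [6, 6, 6, 5]


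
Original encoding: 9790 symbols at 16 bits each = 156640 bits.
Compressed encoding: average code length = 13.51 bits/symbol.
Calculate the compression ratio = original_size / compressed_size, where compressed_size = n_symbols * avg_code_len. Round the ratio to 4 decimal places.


original_size = n_symbols * orig_bits = 9790 * 16 = 156640 bits
compressed_size = n_symbols * avg_code_len = 9790 * 13.51 = 132262.9 bits
ratio = original_size / compressed_size = 156640 / 132262.9 = 1.1843

Compression ratio = 1.1843


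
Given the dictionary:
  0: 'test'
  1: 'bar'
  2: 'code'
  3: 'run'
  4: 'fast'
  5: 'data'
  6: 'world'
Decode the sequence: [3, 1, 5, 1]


Look up each index in the dictionary:
  3 -> 'run'
  1 -> 'bar'
  5 -> 'data'
  1 -> 'bar'

Decoded: "run bar data bar"


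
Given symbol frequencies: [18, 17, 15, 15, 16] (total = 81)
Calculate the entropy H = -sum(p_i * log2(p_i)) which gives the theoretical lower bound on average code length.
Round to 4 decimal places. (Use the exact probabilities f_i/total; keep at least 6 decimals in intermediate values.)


Per-symbol terms -p_i * log2(p_i) with p_i = f_i/81:
  p = 18/81 = 0.222222: log2(p) = -2.169925, -p*log2(p) = 0.482206
  p = 17/81 = 0.209877: log2(p) = -2.252387, -p*log2(p) = 0.472723
  p = 15/81 = 0.185185: log2(p) = -2.432959, -p*log2(p) = 0.450548
  p = 15/81 = 0.185185: log2(p) = -2.432959, -p*log2(p) = 0.450548
  p = 16/81 = 0.197531: log2(p) = -2.339850, -p*log2(p) = 0.462193
H = 0.482206 + 0.472723 + 0.450548 + 0.450548 + 0.462193 = 2.318218

H = 2.3182 bits/symbol


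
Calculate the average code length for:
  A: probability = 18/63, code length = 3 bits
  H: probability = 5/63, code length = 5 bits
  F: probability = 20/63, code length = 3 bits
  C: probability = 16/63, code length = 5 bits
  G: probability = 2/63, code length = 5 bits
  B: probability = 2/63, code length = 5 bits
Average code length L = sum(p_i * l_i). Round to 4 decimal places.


Weighted contributions p_i * l_i:
  A: (18/63) * 3 = 54/63
  H: (5/63) * 5 = 25/63
  F: (20/63) * 3 = 60/63
  C: (16/63) * 5 = 80/63
  G: (2/63) * 5 = 10/63
  B: (2/63) * 5 = 10/63
Sum = (54 + 25 + 60 + 80 + 10 + 10)/63 = 239/63

L = 239/63 = 3.7937 bits/symbol


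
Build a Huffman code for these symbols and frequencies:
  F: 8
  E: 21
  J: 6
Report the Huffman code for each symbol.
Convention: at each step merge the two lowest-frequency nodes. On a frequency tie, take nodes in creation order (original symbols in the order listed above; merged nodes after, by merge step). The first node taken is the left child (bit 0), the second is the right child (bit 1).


Huffman tree construction:
Step 1: Merge J(6) + F(8) = 14
Step 2: Merge (J+F)(14) + E(21) = 35
Read each symbol's code off the tree from the root (left child = 0, right child = 1).

Codes:
  F: 01 (length 2)
  E: 1 (length 1)
  J: 00 (length 2)
Average code length: 49/35 = 1.4000 bits/symbol


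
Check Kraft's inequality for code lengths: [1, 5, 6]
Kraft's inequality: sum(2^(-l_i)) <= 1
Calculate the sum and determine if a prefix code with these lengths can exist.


Sum = 2^(-1) + 2^(-5) + 2^(-6)
    = 0.5 + 0.03125 + 0.015625
    = 35/64 = 0.546875
Since 0.546875 <= 1, Kraft's inequality IS satisfied.
A prefix code with these lengths CAN exist.

Kraft sum = 0.546875. Satisfied.


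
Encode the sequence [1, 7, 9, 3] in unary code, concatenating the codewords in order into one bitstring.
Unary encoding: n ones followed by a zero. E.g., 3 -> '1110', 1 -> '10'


Encode each number as n ones followed by a terminating 0:
  1 -> 10 (2 bits)
  7 -> 11111110 (8 bits)
  9 -> 1111111110 (10 bits)
  3 -> 1110 (4 bits)
Total length = 2 + 8 + 10 + 4 = 24 bits.

Unary([1, 7, 9, 3]) = 101111111011111111101110 (24 bits)


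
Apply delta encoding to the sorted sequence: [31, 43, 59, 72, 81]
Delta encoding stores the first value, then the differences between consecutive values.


First value: 31
Deltas:
  43 - 31 = 12
  59 - 43 = 16
  72 - 59 = 13
  81 - 72 = 9


Delta encoded: [31, 12, 16, 13, 9]


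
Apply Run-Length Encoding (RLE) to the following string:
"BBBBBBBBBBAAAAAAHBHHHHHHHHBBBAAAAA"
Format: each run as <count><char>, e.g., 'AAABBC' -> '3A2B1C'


Scanning runs left to right:
  i=0: run of 'B' x 10 -> '10B'
  i=10: run of 'A' x 6 -> '6A'
  i=16: run of 'H' x 1 -> '1H'
  i=17: run of 'B' x 1 -> '1B'
  i=18: run of 'H' x 8 -> '8H'
  i=26: run of 'B' x 3 -> '3B'
  i=29: run of 'A' x 5 -> '5A'

RLE = 10B6A1H1B8H3B5A


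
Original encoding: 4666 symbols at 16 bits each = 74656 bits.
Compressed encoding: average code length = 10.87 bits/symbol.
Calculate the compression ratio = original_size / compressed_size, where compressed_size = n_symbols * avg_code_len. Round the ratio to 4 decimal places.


original_size = n_symbols * orig_bits = 4666 * 16 = 74656 bits
compressed_size = n_symbols * avg_code_len = 4666 * 10.87 = 50719.42 bits
ratio = original_size / compressed_size = 74656 / 50719.42 = 1.4719

Compression ratio = 1.4719


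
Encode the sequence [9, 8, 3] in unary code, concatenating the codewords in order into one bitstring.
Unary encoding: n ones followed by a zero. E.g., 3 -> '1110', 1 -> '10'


Encode each number as n ones followed by a terminating 0:
  9 -> 1111111110 (10 bits)
  8 -> 111111110 (9 bits)
  3 -> 1110 (4 bits)
Total length = 10 + 9 + 4 = 23 bits.

Unary([9, 8, 3]) = 11111111101111111101110 (23 bits)


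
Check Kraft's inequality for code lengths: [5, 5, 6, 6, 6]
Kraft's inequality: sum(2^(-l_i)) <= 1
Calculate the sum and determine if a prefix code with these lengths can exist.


Sum = 2^(-5) + 2^(-5) + 2^(-6) + 2^(-6) + 2^(-6)
    = 0.03125 + 0.03125 + 0.015625 + 0.015625 + 0.015625
    = 7/64 = 0.109375
Since 0.109375 <= 1, Kraft's inequality IS satisfied.
A prefix code with these lengths CAN exist.

Kraft sum = 0.109375. Satisfied.


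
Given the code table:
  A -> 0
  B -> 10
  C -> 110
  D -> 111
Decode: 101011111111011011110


Decoding:
10 -> B
10 -> B
111 -> D
111 -> D
110 -> C
110 -> C
111 -> D
10 -> B


Result: BBDDCCDB


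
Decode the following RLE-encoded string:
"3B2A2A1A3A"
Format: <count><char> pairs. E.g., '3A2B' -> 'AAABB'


Expanding each <count><char> pair:
  3B -> 'BBB'
  2A -> 'AA'
  2A -> 'AA'
  1A -> 'A'
  3A -> 'AAA'

Decoded = BBBAAAAAAAA


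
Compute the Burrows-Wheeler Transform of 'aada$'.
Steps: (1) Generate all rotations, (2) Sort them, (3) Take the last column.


Rotations (sorted):
  0: $aada -> last char: a
  1: a$aad -> last char: d
  2: aada$ -> last char: $
  3: ada$a -> last char: a
  4: da$aa -> last char: a


BWT = ad$aa


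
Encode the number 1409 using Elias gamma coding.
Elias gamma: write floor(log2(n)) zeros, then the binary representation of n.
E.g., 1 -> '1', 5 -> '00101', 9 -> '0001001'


num_bits = floor(log2(1409)) + 1 = 11
leading_zeros = num_bits - 1 = 10
binary(1409) = 10110000001

Elias gamma(1409) = '0000000000' + '10110000001' = 000000000010110000001 (21 bits)


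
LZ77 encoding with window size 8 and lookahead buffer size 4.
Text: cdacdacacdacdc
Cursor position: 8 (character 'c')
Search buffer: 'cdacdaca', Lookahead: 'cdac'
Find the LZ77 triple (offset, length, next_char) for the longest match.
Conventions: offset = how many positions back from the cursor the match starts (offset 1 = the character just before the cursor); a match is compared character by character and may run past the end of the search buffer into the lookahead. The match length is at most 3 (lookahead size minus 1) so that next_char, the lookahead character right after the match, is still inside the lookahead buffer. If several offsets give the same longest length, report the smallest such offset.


Try each offset into the search buffer:
  offset=1 (pos 7, char 'a'): match length 0
  offset=2 (pos 6, char 'c'): match length 1
  offset=3 (pos 5, char 'a'): match length 0
  offset=4 (pos 4, char 'd'): match length 0
  offset=5 (pos 3, char 'c'): match length 3
  offset=6 (pos 2, char 'a'): match length 0
  offset=7 (pos 1, char 'd'): match length 0
  offset=8 (pos 0, char 'c'): match length 3
Longest match has length 3, found at offsets 5, 8; take the smallest, offset 5.
next_char = character at position 8 + 3 = 11 -> 'c'

Best match: offset=5, length=3 (matching 'cda' starting at position 3)
LZ77 triple: (5, 3, 'c')


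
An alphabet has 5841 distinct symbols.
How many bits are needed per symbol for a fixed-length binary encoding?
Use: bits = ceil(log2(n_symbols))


log2(5841) = 12.512
Bracket: 2^12 = 4096 < 5841 <= 2^13 = 8192
So ceil(log2(5841)) = 13

bits = ceil(log2(5841)) = ceil(12.512) = 13 bits


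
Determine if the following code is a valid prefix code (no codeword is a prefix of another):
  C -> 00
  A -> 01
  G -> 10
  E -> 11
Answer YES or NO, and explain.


Checking each pair (does one codeword prefix another?):
  C='00' vs A='01': no prefix
  C='00' vs G='10': no prefix
  C='00' vs E='11': no prefix
  A='01' vs C='00': no prefix
  A='01' vs G='10': no prefix
  A='01' vs E='11': no prefix
  G='10' vs C='00': no prefix
  G='10' vs A='01': no prefix
  G='10' vs E='11': no prefix
  E='11' vs C='00': no prefix
  E='11' vs A='01': no prefix
  E='11' vs G='10': no prefix
No violation found over all pairs.

YES -- this is a valid prefix code. No codeword is a prefix of any other codeword.


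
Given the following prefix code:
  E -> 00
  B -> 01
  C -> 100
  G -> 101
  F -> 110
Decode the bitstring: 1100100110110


Decoding step by step:
Bits 110 -> F
Bits 01 -> B
Bits 00 -> E
Bits 110 -> F
Bits 110 -> F


Decoded message: FBEFF


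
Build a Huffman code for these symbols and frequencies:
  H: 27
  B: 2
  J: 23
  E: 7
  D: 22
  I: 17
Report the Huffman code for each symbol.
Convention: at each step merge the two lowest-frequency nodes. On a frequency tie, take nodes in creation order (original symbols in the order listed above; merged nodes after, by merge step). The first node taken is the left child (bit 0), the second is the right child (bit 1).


Huffman tree construction:
Step 1: Merge B(2) + E(7) = 9
Step 2: Merge (B+E)(9) + I(17) = 26
Step 3: Merge D(22) + J(23) = 45
Step 4: Merge ((B+E)+I)(26) + H(27) = 53
Step 5: Merge (D+J)(45) + (((B+E)+I)+H)(53) = 98
Read each symbol's code off the tree from the root (left child = 0, right child = 1).

Codes:
  H: 11 (length 2)
  B: 1000 (length 4)
  J: 01 (length 2)
  E: 1001 (length 4)
  D: 00 (length 2)
  I: 101 (length 3)
Average code length: 231/98 = 2.3571 bits/symbol


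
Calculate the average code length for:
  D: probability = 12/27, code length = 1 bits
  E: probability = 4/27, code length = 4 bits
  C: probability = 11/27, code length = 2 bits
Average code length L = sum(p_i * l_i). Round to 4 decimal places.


Weighted contributions p_i * l_i:
  D: (12/27) * 1 = 12/27
  E: (4/27) * 4 = 16/27
  C: (11/27) * 2 = 22/27
Sum = (12 + 16 + 22)/27 = 50/27

L = 50/27 = 1.8519 bits/symbol


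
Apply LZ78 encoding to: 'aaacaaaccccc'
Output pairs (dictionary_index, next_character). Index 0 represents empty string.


LZ78 encoding steps:
Dictionary: {0: ''}
Step 1: w='' (idx 0), next='a' -> output (0, 'a'), add 'a' as idx 1
Step 2: w='a' (idx 1), next='a' -> output (1, 'a'), add 'aa' as idx 2
Step 3: w='' (idx 0), next='c' -> output (0, 'c'), add 'c' as idx 3
Step 4: w='aa' (idx 2), next='a' -> output (2, 'a'), add 'aaa' as idx 4
Step 5: w='c' (idx 3), next='c' -> output (3, 'c'), add 'cc' as idx 5
Step 6: w='cc' (idx 5), next='c' -> output (5, 'c'), add 'ccc' as idx 6


Encoded: [(0, 'a'), (1, 'a'), (0, 'c'), (2, 'a'), (3, 'c'), (5, 'c')]


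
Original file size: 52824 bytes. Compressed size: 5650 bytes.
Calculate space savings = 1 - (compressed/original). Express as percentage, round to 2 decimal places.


ratio = compressed/original = 5650/52824 = 0.106959
savings = 1 - ratio = 1 - 0.106959 = 0.893041
as a percentage: 0.893041 * 100 = 89.3%

Space savings = 1 - 5650/52824 = 89.3%


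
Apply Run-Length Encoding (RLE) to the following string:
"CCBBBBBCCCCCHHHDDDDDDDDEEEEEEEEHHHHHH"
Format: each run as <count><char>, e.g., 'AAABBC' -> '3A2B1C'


Scanning runs left to right:
  i=0: run of 'C' x 2 -> '2C'
  i=2: run of 'B' x 5 -> '5B'
  i=7: run of 'C' x 5 -> '5C'
  i=12: run of 'H' x 3 -> '3H'
  i=15: run of 'D' x 8 -> '8D'
  i=23: run of 'E' x 8 -> '8E'
  i=31: run of 'H' x 6 -> '6H'

RLE = 2C5B5C3H8D8E6H


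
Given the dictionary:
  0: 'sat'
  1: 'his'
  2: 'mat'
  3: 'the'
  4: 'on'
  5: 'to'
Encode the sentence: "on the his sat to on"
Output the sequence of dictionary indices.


Look up each word in the dictionary:
  'on' -> 4
  'the' -> 3
  'his' -> 1
  'sat' -> 0
  'to' -> 5
  'on' -> 4

Encoded: [4, 3, 1, 0, 5, 4]


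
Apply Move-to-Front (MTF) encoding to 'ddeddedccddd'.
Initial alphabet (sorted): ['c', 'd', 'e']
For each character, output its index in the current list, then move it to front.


MTF encoding:
'd': index 1 in ['c', 'd', 'e'] -> ['d', 'c', 'e']
'd': index 0 in ['d', 'c', 'e'] -> ['d', 'c', 'e']
'e': index 2 in ['d', 'c', 'e'] -> ['e', 'd', 'c']
'd': index 1 in ['e', 'd', 'c'] -> ['d', 'e', 'c']
'd': index 0 in ['d', 'e', 'c'] -> ['d', 'e', 'c']
'e': index 1 in ['d', 'e', 'c'] -> ['e', 'd', 'c']
'd': index 1 in ['e', 'd', 'c'] -> ['d', 'e', 'c']
'c': index 2 in ['d', 'e', 'c'] -> ['c', 'd', 'e']
'c': index 0 in ['c', 'd', 'e'] -> ['c', 'd', 'e']
'd': index 1 in ['c', 'd', 'e'] -> ['d', 'c', 'e']
'd': index 0 in ['d', 'c', 'e'] -> ['d', 'c', 'e']
'd': index 0 in ['d', 'c', 'e'] -> ['d', 'c', 'e']


Output: [1, 0, 2, 1, 0, 1, 1, 2, 0, 1, 0, 0]


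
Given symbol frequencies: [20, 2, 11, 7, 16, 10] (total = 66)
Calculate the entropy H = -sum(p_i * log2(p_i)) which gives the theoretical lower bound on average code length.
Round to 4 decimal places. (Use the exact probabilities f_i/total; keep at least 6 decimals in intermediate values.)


Per-symbol terms -p_i * log2(p_i) with p_i = f_i/66:
  p = 20/66 = 0.303030: log2(p) = -1.722466, -p*log2(p) = 0.521959
  p = 2/66 = 0.030303: log2(p) = -5.044394, -p*log2(p) = 0.152860
  p = 11/66 = 0.166667: log2(p) = -2.584963, -p*log2(p) = 0.430827
  p = 7/66 = 0.106061: log2(p) = -3.237039, -p*log2(p) = 0.343322
  p = 16/66 = 0.242424: log2(p) = -2.044394, -p*log2(p) = 0.495611
  p = 10/66 = 0.151515: log2(p) = -2.722466, -p*log2(p) = 0.412495
H = 0.521959 + 0.152860 + 0.430827 + 0.343322 + 0.495611 + 0.412495 = 2.357074

H = 2.3571 bits/symbol


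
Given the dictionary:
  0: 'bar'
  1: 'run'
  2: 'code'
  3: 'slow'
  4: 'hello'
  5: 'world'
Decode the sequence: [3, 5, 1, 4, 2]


Look up each index in the dictionary:
  3 -> 'slow'
  5 -> 'world'
  1 -> 'run'
  4 -> 'hello'
  2 -> 'code'

Decoded: "slow world run hello code"


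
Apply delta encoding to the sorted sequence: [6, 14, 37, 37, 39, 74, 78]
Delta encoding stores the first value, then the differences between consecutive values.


First value: 6
Deltas:
  14 - 6 = 8
  37 - 14 = 23
  37 - 37 = 0
  39 - 37 = 2
  74 - 39 = 35
  78 - 74 = 4


Delta encoded: [6, 8, 23, 0, 2, 35, 4]


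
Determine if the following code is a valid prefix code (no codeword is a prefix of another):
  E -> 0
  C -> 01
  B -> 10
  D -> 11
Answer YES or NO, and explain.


Checking each pair (does one codeword prefix another?):
  E='0' vs C='01': prefix -- VIOLATION

NO -- this is NOT a valid prefix code. E (0) is a prefix of C (01).


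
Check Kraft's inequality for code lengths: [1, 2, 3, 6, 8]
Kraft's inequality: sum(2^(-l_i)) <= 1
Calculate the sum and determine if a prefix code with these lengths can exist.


Sum = 2^(-1) + 2^(-2) + 2^(-3) + 2^(-6) + 2^(-8)
    = 0.5 + 0.25 + 0.125 + 0.015625 + 0.00390625
    = 229/256 = 0.89453125
Since 0.89453125 <= 1, Kraft's inequality IS satisfied.
A prefix code with these lengths CAN exist.

Kraft sum = 0.89453125. Satisfied.


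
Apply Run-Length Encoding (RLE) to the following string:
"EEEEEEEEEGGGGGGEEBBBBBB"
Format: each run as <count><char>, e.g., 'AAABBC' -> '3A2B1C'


Scanning runs left to right:
  i=0: run of 'E' x 9 -> '9E'
  i=9: run of 'G' x 6 -> '6G'
  i=15: run of 'E' x 2 -> '2E'
  i=17: run of 'B' x 6 -> '6B'

RLE = 9E6G2E6B


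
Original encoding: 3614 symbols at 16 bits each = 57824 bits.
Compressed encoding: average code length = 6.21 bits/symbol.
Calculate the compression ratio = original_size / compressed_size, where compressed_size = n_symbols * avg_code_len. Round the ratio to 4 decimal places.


original_size = n_symbols * orig_bits = 3614 * 16 = 57824 bits
compressed_size = n_symbols * avg_code_len = 3614 * 6.21 = 22442.94 bits
ratio = original_size / compressed_size = 57824 / 22442.94 = 2.5765

Compression ratio = 2.5765


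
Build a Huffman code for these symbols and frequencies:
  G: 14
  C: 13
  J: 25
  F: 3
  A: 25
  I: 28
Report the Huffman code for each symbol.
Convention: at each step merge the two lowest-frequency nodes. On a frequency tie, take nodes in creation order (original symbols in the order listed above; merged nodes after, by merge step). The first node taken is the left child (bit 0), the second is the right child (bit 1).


Huffman tree construction:
Step 1: Merge F(3) + C(13) = 16
Step 2: Merge G(14) + (F+C)(16) = 30
Step 3: Merge J(25) + A(25) = 50
Step 4: Merge I(28) + (G+(F+C))(30) = 58
Step 5: Merge (J+A)(50) + (I+(G+(F+C)))(58) = 108
Read each symbol's code off the tree from the root (left child = 0, right child = 1).

Codes:
  G: 110 (length 3)
  C: 1111 (length 4)
  J: 00 (length 2)
  F: 1110 (length 4)
  A: 01 (length 2)
  I: 10 (length 2)
Average code length: 262/108 = 2.4259 bits/symbol


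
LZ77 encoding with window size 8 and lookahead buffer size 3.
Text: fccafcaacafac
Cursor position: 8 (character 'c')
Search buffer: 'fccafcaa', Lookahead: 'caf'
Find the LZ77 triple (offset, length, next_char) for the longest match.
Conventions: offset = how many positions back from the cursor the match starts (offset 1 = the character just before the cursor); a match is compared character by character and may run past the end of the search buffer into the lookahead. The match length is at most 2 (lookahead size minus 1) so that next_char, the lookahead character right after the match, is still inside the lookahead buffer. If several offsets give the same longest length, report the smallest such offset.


Try each offset into the search buffer:
  offset=1 (pos 7, char 'a'): match length 0
  offset=2 (pos 6, char 'a'): match length 0
  offset=3 (pos 5, char 'c'): match length 2
  offset=4 (pos 4, char 'f'): match length 0
  offset=5 (pos 3, char 'a'): match length 0
  offset=6 (pos 2, char 'c'): match length 2
  offset=7 (pos 1, char 'c'): match length 1
  offset=8 (pos 0, char 'f'): match length 0
Longest match has length 2, found at offsets 3, 6; take the smallest, offset 3.
next_char = character at position 8 + 2 = 10 -> 'f'

Best match: offset=3, length=2 (matching 'ca' starting at position 5)
LZ77 triple: (3, 2, 'f')


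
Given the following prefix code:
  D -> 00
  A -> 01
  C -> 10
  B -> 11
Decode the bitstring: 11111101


Decoding step by step:
Bits 11 -> B
Bits 11 -> B
Bits 11 -> B
Bits 01 -> A


Decoded message: BBBA


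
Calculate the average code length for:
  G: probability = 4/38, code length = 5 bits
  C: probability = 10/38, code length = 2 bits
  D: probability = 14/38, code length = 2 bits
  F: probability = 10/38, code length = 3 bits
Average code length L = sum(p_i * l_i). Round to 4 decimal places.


Weighted contributions p_i * l_i:
  G: (4/38) * 5 = 20/38
  C: (10/38) * 2 = 20/38
  D: (14/38) * 2 = 28/38
  F: (10/38) * 3 = 30/38
Sum = (20 + 20 + 28 + 30)/38 = 98/38

L = 98/38 = 2.5789 bits/symbol


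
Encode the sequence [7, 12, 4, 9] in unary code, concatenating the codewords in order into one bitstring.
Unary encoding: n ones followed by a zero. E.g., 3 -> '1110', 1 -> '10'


Encode each number as n ones followed by a terminating 0:
  7 -> 11111110 (8 bits)
  12 -> 1111111111110 (13 bits)
  4 -> 11110 (5 bits)
  9 -> 1111111110 (10 bits)
Total length = 8 + 13 + 5 + 10 = 36 bits.

Unary([7, 12, 4, 9]) = 111111101111111111110111101111111110 (36 bits)


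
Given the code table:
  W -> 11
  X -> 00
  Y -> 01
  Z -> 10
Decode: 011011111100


Decoding:
01 -> Y
10 -> Z
11 -> W
11 -> W
11 -> W
00 -> X


Result: YZWWWX


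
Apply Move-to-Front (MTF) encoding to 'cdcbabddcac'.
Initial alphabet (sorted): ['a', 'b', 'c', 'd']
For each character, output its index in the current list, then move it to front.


MTF encoding:
'c': index 2 in ['a', 'b', 'c', 'd'] -> ['c', 'a', 'b', 'd']
'd': index 3 in ['c', 'a', 'b', 'd'] -> ['d', 'c', 'a', 'b']
'c': index 1 in ['d', 'c', 'a', 'b'] -> ['c', 'd', 'a', 'b']
'b': index 3 in ['c', 'd', 'a', 'b'] -> ['b', 'c', 'd', 'a']
'a': index 3 in ['b', 'c', 'd', 'a'] -> ['a', 'b', 'c', 'd']
'b': index 1 in ['a', 'b', 'c', 'd'] -> ['b', 'a', 'c', 'd']
'd': index 3 in ['b', 'a', 'c', 'd'] -> ['d', 'b', 'a', 'c']
'd': index 0 in ['d', 'b', 'a', 'c'] -> ['d', 'b', 'a', 'c']
'c': index 3 in ['d', 'b', 'a', 'c'] -> ['c', 'd', 'b', 'a']
'a': index 3 in ['c', 'd', 'b', 'a'] -> ['a', 'c', 'd', 'b']
'c': index 1 in ['a', 'c', 'd', 'b'] -> ['c', 'a', 'd', 'b']


Output: [2, 3, 1, 3, 3, 1, 3, 0, 3, 3, 1]


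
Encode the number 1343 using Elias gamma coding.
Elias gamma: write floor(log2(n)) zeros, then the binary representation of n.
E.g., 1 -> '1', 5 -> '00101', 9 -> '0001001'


num_bits = floor(log2(1343)) + 1 = 11
leading_zeros = num_bits - 1 = 10
binary(1343) = 10100111111

Elias gamma(1343) = '0000000000' + '10100111111' = 000000000010100111111 (21 bits)


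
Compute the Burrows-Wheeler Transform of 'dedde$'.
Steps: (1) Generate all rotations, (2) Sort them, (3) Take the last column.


Rotations (sorted):
  0: $dedde -> last char: e
  1: dde$de -> last char: e
  2: de$ded -> last char: d
  3: dedde$ -> last char: $
  4: e$dedd -> last char: d
  5: edde$d -> last char: d


BWT = eed$dd


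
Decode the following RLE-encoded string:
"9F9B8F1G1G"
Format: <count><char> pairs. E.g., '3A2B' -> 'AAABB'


Expanding each <count><char> pair:
  9F -> 'FFFFFFFFF'
  9B -> 'BBBBBBBBB'
  8F -> 'FFFFFFFF'
  1G -> 'G'
  1G -> 'G'

Decoded = FFFFFFFFFBBBBBBBBBFFFFFFFFGG


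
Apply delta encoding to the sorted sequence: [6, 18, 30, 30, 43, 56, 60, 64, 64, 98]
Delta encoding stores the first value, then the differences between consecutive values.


First value: 6
Deltas:
  18 - 6 = 12
  30 - 18 = 12
  30 - 30 = 0
  43 - 30 = 13
  56 - 43 = 13
  60 - 56 = 4
  64 - 60 = 4
  64 - 64 = 0
  98 - 64 = 34


Delta encoded: [6, 12, 12, 0, 13, 13, 4, 4, 0, 34]


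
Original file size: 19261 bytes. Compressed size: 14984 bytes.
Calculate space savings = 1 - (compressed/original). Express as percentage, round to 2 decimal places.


ratio = compressed/original = 14984/19261 = 0.777945
savings = 1 - ratio = 1 - 0.777945 = 0.222055
as a percentage: 0.222055 * 100 = 22.21%

Space savings = 1 - 14984/19261 = 22.21%


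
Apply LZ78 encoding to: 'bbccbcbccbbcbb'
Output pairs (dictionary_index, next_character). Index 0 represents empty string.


LZ78 encoding steps:
Dictionary: {0: ''}
Step 1: w='' (idx 0), next='b' -> output (0, 'b'), add 'b' as idx 1
Step 2: w='b' (idx 1), next='c' -> output (1, 'c'), add 'bc' as idx 2
Step 3: w='' (idx 0), next='c' -> output (0, 'c'), add 'c' as idx 3
Step 4: w='bc' (idx 2), next='b' -> output (2, 'b'), add 'bcb' as idx 4
Step 5: w='c' (idx 3), next='c' -> output (3, 'c'), add 'cc' as idx 5
Step 6: w='b' (idx 1), next='b' -> output (1, 'b'), add 'bb' as idx 6
Step 7: w='c' (idx 3), next='b' -> output (3, 'b'), add 'cb' as idx 7
Step 8: w='b' (idx 1), end of input -> output (1, '')


Encoded: [(0, 'b'), (1, 'c'), (0, 'c'), (2, 'b'), (3, 'c'), (1, 'b'), (3, 'b'), (1, '')]


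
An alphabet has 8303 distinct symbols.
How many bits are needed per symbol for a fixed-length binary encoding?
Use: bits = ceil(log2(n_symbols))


log2(8303) = 13.0194
Bracket: 2^13 = 8192 < 8303 <= 2^14 = 16384
So ceil(log2(8303)) = 14

bits = ceil(log2(8303)) = ceil(13.0194) = 14 bits


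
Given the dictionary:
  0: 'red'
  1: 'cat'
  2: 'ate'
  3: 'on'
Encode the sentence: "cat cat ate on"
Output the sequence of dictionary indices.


Look up each word in the dictionary:
  'cat' -> 1
  'cat' -> 1
  'ate' -> 2
  'on' -> 3

Encoded: [1, 1, 2, 3]


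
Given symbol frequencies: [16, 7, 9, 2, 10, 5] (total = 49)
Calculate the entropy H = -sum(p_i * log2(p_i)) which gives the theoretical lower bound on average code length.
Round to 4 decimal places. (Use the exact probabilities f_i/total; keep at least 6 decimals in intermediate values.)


Per-symbol terms -p_i * log2(p_i) with p_i = f_i/49:
  p = 16/49 = 0.326531: log2(p) = -1.614710, -p*log2(p) = 0.527252
  p = 7/49 = 0.142857: log2(p) = -2.807355, -p*log2(p) = 0.401051
  p = 9/49 = 0.183673: log2(p) = -2.444785, -p*log2(p) = 0.449042
  p = 2/49 = 0.040816: log2(p) = -4.614710, -p*log2(p) = 0.188356
  p = 10/49 = 0.204082: log2(p) = -2.292782, -p*log2(p) = 0.467915
  p = 5/49 = 0.102041: log2(p) = -3.292782, -p*log2(p) = 0.335998
H = 0.527252 + 0.401051 + 0.449042 + 0.188356 + 0.467915 + 0.335998 = 2.369614

H = 2.3696 bits/symbol


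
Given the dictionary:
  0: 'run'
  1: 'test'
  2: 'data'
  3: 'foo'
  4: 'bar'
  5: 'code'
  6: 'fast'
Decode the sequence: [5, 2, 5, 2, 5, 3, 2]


Look up each index in the dictionary:
  5 -> 'code'
  2 -> 'data'
  5 -> 'code'
  2 -> 'data'
  5 -> 'code'
  3 -> 'foo'
  2 -> 'data'

Decoded: "code data code data code foo data"


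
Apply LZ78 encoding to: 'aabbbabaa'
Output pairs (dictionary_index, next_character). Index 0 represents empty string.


LZ78 encoding steps:
Dictionary: {0: ''}
Step 1: w='' (idx 0), next='a' -> output (0, 'a'), add 'a' as idx 1
Step 2: w='a' (idx 1), next='b' -> output (1, 'b'), add 'ab' as idx 2
Step 3: w='' (idx 0), next='b' -> output (0, 'b'), add 'b' as idx 3
Step 4: w='b' (idx 3), next='a' -> output (3, 'a'), add 'ba' as idx 4
Step 5: w='ba' (idx 4), next='a' -> output (4, 'a'), add 'baa' as idx 5


Encoded: [(0, 'a'), (1, 'b'), (0, 'b'), (3, 'a'), (4, 'a')]


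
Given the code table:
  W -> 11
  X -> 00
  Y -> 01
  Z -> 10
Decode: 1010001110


Decoding:
10 -> Z
10 -> Z
00 -> X
11 -> W
10 -> Z


Result: ZZXWZ


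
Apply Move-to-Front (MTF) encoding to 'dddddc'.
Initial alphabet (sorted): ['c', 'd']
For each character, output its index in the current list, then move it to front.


MTF encoding:
'd': index 1 in ['c', 'd'] -> ['d', 'c']
'd': index 0 in ['d', 'c'] -> ['d', 'c']
'd': index 0 in ['d', 'c'] -> ['d', 'c']
'd': index 0 in ['d', 'c'] -> ['d', 'c']
'd': index 0 in ['d', 'c'] -> ['d', 'c']
'c': index 1 in ['d', 'c'] -> ['c', 'd']


Output: [1, 0, 0, 0, 0, 1]


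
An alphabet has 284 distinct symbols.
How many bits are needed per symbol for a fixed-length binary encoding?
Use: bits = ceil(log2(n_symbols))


log2(284) = 8.1497
Bracket: 2^8 = 256 < 284 <= 2^9 = 512
So ceil(log2(284)) = 9

bits = ceil(log2(284)) = ceil(8.1497) = 9 bits


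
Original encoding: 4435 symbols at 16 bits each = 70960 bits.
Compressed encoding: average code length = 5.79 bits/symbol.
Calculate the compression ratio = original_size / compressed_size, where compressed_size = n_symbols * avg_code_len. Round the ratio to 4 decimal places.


original_size = n_symbols * orig_bits = 4435 * 16 = 70960 bits
compressed_size = n_symbols * avg_code_len = 4435 * 5.79 = 25678.65 bits
ratio = original_size / compressed_size = 70960 / 25678.65 = 2.7634

Compression ratio = 2.7634


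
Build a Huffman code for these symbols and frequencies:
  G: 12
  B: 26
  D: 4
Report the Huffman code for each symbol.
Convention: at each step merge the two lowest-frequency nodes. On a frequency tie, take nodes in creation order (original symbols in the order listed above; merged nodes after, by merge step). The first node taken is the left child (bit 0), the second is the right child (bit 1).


Huffman tree construction:
Step 1: Merge D(4) + G(12) = 16
Step 2: Merge (D+G)(16) + B(26) = 42
Read each symbol's code off the tree from the root (left child = 0, right child = 1).

Codes:
  G: 01 (length 2)
  B: 1 (length 1)
  D: 00 (length 2)
Average code length: 58/42 = 1.3810 bits/symbol


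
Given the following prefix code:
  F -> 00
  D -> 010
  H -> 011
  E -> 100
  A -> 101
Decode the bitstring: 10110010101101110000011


Decoding step by step:
Bits 101 -> A
Bits 100 -> E
Bits 101 -> A
Bits 011 -> H
Bits 011 -> H
Bits 100 -> E
Bits 00 -> F
Bits 011 -> H


Decoded message: AEAHHEFH


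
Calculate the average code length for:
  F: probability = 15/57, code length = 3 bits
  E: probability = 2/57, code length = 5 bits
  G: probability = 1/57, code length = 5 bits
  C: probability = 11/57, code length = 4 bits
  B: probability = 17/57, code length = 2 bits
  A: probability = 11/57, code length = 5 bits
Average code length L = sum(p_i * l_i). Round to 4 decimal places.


Weighted contributions p_i * l_i:
  F: (15/57) * 3 = 45/57
  E: (2/57) * 5 = 10/57
  G: (1/57) * 5 = 5/57
  C: (11/57) * 4 = 44/57
  B: (17/57) * 2 = 34/57
  A: (11/57) * 5 = 55/57
Sum = (45 + 10 + 5 + 44 + 34 + 55)/57 = 193/57

L = 193/57 = 3.3860 bits/symbol


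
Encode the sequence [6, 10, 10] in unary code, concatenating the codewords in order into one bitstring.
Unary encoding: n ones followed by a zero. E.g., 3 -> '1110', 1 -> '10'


Encode each number as n ones followed by a terminating 0:
  6 -> 1111110 (7 bits)
  10 -> 11111111110 (11 bits)
  10 -> 11111111110 (11 bits)
Total length = 7 + 11 + 11 = 29 bits.

Unary([6, 10, 10]) = 11111101111111111011111111110 (29 bits)
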